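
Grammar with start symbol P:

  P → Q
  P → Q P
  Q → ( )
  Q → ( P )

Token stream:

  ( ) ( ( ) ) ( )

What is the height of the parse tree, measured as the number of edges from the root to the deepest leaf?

5

[P [Q ( )] [P [Q ( [P [Q ( )]] )] [P [Q ( )]]]]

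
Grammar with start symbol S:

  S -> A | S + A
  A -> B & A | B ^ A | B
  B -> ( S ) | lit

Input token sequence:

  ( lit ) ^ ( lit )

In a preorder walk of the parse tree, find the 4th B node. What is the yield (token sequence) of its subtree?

[S [A [B ( [S [A [B lit]]] )] ^ [A [B ( [S [A [B lit]]] )]]]]

lit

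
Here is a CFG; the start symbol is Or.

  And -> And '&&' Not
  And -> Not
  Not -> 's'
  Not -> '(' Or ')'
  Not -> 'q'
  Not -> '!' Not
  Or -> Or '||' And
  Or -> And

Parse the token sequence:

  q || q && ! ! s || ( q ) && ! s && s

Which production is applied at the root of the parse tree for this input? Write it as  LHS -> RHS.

Or -> Or '||' And

[Or [Or [Or [And [Not q]]] || [And [And [Not q]] && [Not ! [Not ! [Not s]]]]] || [And [And [And [Not ( [Or [And [Not q]]] )]] && [Not ! [Not s]]] && [Not s]]]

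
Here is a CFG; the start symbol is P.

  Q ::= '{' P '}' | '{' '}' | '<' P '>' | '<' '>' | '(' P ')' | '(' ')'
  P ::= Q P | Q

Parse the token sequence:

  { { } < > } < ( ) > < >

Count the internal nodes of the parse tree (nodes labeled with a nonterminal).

[P [Q { [P [Q { }] [P [Q < >]]] }] [P [Q < [P [Q ( )]] >] [P [Q < >]]]]

12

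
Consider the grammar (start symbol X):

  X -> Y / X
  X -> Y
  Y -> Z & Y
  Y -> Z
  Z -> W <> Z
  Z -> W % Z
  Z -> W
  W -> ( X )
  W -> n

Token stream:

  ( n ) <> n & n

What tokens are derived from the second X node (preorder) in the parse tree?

n

[X [Y [Z [W ( [X [Y [Z [W n]]]] )] <> [Z [W n]]] & [Y [Z [W n]]]]]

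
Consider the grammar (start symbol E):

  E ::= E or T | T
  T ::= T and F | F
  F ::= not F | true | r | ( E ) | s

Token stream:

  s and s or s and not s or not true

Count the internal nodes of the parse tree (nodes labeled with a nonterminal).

15

[E [E [E [T [T [F s]] and [F s]]] or [T [T [F s]] and [F not [F s]]]] or [T [F not [F true]]]]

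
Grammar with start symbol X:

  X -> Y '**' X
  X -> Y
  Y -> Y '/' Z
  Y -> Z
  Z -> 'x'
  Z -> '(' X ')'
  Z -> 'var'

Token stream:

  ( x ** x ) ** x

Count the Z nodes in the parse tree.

4

[X [Y [Z ( [X [Y [Z x]] ** [X [Y [Z x]]]] )]] ** [X [Y [Z x]]]]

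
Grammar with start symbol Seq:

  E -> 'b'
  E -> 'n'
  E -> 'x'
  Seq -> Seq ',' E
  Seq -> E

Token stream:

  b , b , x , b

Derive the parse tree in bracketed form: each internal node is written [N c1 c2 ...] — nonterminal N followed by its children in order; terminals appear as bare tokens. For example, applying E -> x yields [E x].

Seq
Seq , E
Seq , E , E
Seq , E , E , E
E , E , E , E
b , E , E , E
b , b , E , E
b , b , x , E
b , b , x , b

[Seq [Seq [Seq [Seq [E b]] , [E b]] , [E x]] , [E b]]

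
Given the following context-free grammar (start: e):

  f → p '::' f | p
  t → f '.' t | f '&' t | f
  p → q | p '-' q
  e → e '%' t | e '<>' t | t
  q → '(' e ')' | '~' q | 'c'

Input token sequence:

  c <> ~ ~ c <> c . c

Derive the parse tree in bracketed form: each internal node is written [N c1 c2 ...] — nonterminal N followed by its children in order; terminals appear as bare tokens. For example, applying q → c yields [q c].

e
e <> t
e <> t <> t
t <> t <> t
f <> t <> t
p <> t <> t
q <> t <> t
c <> t <> t
c <> f <> t
c <> p <> t
c <> q <> t
c <> ~ q <> t
c <> ~ ~ q <> t
c <> ~ ~ c <> t
c <> ~ ~ c <> f . t
c <> ~ ~ c <> p . t
c <> ~ ~ c <> q . t
c <> ~ ~ c <> c . t
c <> ~ ~ c <> c . f
c <> ~ ~ c <> c . p
c <> ~ ~ c <> c . q
c <> ~ ~ c <> c . c

[e [e [e [t [f [p [q c]]]]] <> [t [f [p [q ~ [q ~ [q c]]]]]]] <> [t [f [p [q c]]] . [t [f [p [q c]]]]]]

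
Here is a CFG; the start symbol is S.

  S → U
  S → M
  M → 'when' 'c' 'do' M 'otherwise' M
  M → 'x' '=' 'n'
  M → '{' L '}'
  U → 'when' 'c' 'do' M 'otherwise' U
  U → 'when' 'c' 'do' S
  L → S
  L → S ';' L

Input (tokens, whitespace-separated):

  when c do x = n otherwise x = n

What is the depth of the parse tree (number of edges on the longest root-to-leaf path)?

3

[S [M when c do [M x = n] otherwise [M x = n]]]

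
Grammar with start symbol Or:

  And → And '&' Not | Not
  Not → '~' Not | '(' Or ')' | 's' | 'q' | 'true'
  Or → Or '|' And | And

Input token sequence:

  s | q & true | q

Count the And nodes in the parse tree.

[Or [Or [Or [And [Not s]]] | [And [And [Not q]] & [Not true]]] | [And [Not q]]]

4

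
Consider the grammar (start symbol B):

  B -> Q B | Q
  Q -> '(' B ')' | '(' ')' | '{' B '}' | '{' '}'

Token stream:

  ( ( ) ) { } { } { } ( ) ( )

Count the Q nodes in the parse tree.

7

[B [Q ( [B [Q ( )]] )] [B [Q { }] [B [Q { }] [B [Q { }] [B [Q ( )] [B [Q ( )]]]]]]]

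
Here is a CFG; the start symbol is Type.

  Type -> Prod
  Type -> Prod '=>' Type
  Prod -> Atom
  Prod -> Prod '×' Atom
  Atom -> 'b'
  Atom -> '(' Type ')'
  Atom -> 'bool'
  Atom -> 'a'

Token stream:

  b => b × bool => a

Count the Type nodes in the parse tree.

[Type [Prod [Atom b]] => [Type [Prod [Prod [Atom b]] × [Atom bool]] => [Type [Prod [Atom a]]]]]

3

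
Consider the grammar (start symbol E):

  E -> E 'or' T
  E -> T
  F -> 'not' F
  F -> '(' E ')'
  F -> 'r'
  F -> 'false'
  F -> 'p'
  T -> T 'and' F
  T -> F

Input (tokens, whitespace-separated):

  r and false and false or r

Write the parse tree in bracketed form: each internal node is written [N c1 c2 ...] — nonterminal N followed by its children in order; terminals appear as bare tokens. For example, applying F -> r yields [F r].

[E [E [T [T [T [F r]] and [F false]] and [F false]]] or [T [F r]]]

E
E or T
T or T
T and F or T
T and F and F or T
F and F and F or T
r and F and F or T
r and false and F or T
r and false and false or T
r and false and false or F
r and false and false or r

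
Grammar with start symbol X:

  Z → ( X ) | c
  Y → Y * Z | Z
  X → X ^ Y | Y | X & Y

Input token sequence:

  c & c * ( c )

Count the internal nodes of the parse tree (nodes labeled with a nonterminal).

[X [X [Y [Z c]]] & [Y [Y [Z c]] * [Z ( [X [Y [Z c]]] )]]]

11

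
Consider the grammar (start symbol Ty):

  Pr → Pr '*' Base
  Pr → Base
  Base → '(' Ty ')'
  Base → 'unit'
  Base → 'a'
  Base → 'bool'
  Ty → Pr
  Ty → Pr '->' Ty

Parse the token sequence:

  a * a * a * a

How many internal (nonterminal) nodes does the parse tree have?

9

[Ty [Pr [Pr [Pr [Pr [Base a]] * [Base a]] * [Base a]] * [Base a]]]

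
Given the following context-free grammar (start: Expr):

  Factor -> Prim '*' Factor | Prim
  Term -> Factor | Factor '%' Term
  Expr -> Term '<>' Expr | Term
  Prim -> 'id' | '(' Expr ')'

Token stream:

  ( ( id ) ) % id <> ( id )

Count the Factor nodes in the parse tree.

6

[Expr [Term [Factor [Prim ( [Expr [Term [Factor [Prim ( [Expr [Term [Factor [Prim id]]]] )]]]] )]] % [Term [Factor [Prim id]]]] <> [Expr [Term [Factor [Prim ( [Expr [Term [Factor [Prim id]]]] )]]]]]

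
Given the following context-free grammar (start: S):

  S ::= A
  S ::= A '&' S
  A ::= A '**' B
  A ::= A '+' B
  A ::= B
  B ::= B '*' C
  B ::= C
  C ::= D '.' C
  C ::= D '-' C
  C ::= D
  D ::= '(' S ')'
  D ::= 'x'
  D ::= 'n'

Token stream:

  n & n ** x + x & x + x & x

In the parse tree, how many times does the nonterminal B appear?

[S [A [B [C [D n]]]] & [S [A [A [A [B [C [D n]]]] ** [B [C [D x]]]] + [B [C [D x]]]] & [S [A [A [B [C [D x]]]] + [B [C [D x]]]] & [S [A [B [C [D x]]]]]]]]

7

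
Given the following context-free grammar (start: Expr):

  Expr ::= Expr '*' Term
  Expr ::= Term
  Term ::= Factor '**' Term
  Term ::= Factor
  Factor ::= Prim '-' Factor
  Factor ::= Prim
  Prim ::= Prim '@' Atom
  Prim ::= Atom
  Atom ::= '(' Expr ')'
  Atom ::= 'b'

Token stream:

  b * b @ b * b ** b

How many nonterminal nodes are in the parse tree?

21

[Expr [Expr [Expr [Term [Factor [Prim [Atom b]]]]] * [Term [Factor [Prim [Prim [Atom b]] @ [Atom b]]]]] * [Term [Factor [Prim [Atom b]]] ** [Term [Factor [Prim [Atom b]]]]]]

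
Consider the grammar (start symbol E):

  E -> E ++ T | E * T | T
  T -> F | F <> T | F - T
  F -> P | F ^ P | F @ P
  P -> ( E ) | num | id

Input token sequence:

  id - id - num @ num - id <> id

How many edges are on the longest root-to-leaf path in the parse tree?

[E [T [F [P id]] - [T [F [P id]] - [T [F [F [P num]] @ [P num]] - [T [F [P id]] <> [T [F [P id]]]]]]]]

8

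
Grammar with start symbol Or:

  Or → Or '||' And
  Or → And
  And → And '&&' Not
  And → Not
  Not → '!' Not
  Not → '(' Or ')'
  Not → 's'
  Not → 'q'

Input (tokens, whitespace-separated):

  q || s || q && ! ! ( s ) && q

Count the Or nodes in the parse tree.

[Or [Or [Or [And [Not q]]] || [And [Not s]]] || [And [And [And [Not q]] && [Not ! [Not ! [Not ( [Or [And [Not s]]] )]]]] && [Not q]]]

4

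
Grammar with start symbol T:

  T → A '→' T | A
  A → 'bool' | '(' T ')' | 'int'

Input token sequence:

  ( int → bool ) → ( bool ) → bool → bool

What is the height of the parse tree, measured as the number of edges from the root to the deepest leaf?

[T [A ( [T [A int] → [T [A bool]]] )] → [T [A ( [T [A bool]] )] → [T [A bool] → [T [A bool]]]]]

5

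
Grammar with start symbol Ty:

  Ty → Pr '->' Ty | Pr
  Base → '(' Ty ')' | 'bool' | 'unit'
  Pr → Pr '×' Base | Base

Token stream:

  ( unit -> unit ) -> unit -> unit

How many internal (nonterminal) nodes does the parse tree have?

[Ty [Pr [Base ( [Ty [Pr [Base unit]] -> [Ty [Pr [Base unit]]]] )]] -> [Ty [Pr [Base unit]] -> [Ty [Pr [Base unit]]]]]

15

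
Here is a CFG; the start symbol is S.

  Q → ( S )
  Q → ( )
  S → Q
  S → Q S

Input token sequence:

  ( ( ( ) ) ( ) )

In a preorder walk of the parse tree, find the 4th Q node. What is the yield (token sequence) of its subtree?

[S [Q ( [S [Q ( [S [Q ( )]] )] [S [Q ( )]]] )]]

( )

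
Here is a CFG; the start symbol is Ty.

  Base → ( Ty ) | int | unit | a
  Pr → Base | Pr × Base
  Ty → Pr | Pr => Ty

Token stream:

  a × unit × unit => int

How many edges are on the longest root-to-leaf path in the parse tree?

[Ty [Pr [Pr [Pr [Base a]] × [Base unit]] × [Base unit]] => [Ty [Pr [Base int]]]]

5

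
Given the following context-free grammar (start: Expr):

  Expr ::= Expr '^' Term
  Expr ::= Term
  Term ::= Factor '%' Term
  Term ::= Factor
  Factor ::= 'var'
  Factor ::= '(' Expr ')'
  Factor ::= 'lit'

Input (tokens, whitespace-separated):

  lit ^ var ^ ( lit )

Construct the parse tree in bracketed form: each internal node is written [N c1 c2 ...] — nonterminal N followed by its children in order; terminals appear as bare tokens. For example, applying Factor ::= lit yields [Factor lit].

[Expr [Expr [Expr [Term [Factor lit]]] ^ [Term [Factor var]]] ^ [Term [Factor ( [Expr [Term [Factor lit]]] )]]]

Expr
Expr ^ Term
Expr ^ Term ^ Term
Term ^ Term ^ Term
Factor ^ Term ^ Term
lit ^ Term ^ Term
lit ^ Factor ^ Term
lit ^ var ^ Term
lit ^ var ^ Factor
lit ^ var ^ ( Expr )
lit ^ var ^ ( Term )
lit ^ var ^ ( Factor )
lit ^ var ^ ( lit )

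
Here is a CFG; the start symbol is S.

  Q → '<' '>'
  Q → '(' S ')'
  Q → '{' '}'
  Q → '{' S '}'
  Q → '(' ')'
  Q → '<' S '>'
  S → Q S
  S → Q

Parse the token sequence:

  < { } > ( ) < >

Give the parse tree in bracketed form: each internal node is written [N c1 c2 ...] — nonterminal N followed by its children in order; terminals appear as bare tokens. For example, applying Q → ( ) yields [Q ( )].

[S [Q < [S [Q { }]] >] [S [Q ( )] [S [Q < >]]]]

S
Q S
< S > S
< Q > S
< { } > S
< { } > Q S
< { } > ( ) S
< { } > ( ) Q
< { } > ( ) < >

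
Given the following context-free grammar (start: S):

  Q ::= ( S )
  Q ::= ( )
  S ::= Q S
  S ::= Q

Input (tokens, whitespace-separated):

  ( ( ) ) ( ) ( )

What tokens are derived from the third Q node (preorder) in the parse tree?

[S [Q ( [S [Q ( )]] )] [S [Q ( )] [S [Q ( )]]]]

( )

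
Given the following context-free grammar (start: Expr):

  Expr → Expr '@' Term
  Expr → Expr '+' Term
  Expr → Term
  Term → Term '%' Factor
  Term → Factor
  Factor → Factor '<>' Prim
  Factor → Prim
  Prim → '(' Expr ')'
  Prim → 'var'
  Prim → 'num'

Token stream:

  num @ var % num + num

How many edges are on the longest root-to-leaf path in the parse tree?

6

[Expr [Expr [Expr [Term [Factor [Prim num]]]] @ [Term [Term [Factor [Prim var]]] % [Factor [Prim num]]]] + [Term [Factor [Prim num]]]]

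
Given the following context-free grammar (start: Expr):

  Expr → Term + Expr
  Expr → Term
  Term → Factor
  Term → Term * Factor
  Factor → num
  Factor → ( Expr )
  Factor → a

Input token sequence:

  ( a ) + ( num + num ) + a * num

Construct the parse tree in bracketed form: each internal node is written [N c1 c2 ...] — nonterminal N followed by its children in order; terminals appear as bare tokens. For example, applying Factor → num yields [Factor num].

Expr
Term + Expr
Factor + Expr
( Expr ) + Expr
( Term ) + Expr
( Factor ) + Expr
( a ) + Expr
( a ) + Term + Expr
( a ) + Factor + Expr
( a ) + ( Expr ) + Expr
( a ) + ( Term + Expr ) + Expr
( a ) + ( Factor + Expr ) + Expr
( a ) + ( num + Expr ) + Expr
( a ) + ( num + Term ) + Expr
( a ) + ( num + Factor ) + Expr
( a ) + ( num + num ) + Expr
( a ) + ( num + num ) + Term
( a ) + ( num + num ) + Term * Factor
( a ) + ( num + num ) + Factor * Factor
( a ) + ( num + num ) + a * Factor
( a ) + ( num + num ) + a * num

[Expr [Term [Factor ( [Expr [Term [Factor a]]] )]] + [Expr [Term [Factor ( [Expr [Term [Factor num]] + [Expr [Term [Factor num]]]] )]] + [Expr [Term [Term [Factor a]] * [Factor num]]]]]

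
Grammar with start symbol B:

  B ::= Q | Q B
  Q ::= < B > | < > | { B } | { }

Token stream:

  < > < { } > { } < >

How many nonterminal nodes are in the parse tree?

10

[B [Q < >] [B [Q < [B [Q { }]] >] [B [Q { }] [B [Q < >]]]]]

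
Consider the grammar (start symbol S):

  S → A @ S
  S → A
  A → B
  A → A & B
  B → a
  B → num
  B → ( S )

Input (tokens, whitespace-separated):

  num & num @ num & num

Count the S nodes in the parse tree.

2

[S [A [A [B num]] & [B num]] @ [S [A [A [B num]] & [B num]]]]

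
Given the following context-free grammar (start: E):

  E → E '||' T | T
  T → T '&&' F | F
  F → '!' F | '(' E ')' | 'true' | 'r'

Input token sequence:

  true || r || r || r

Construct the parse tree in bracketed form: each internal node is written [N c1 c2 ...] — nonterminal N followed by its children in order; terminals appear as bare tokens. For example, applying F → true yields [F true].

E
E || T
E || T || T
E || T || T || T
T || T || T || T
F || T || T || T
true || T || T || T
true || F || T || T
true || r || T || T
true || r || F || T
true || r || r || T
true || r || r || F
true || r || r || r

[E [E [E [E [T [F true]]] || [T [F r]]] || [T [F r]]] || [T [F r]]]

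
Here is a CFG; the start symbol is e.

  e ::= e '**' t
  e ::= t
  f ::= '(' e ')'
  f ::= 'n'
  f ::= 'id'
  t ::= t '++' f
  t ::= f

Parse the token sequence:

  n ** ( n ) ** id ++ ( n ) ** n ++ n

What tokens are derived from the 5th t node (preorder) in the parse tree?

id

[e [e [e [e [t [f n]]] ** [t [f ( [e [t [f n]]] )]]] ** [t [t [f id]] ++ [f ( [e [t [f n]]] )]]] ** [t [t [f n]] ++ [f n]]]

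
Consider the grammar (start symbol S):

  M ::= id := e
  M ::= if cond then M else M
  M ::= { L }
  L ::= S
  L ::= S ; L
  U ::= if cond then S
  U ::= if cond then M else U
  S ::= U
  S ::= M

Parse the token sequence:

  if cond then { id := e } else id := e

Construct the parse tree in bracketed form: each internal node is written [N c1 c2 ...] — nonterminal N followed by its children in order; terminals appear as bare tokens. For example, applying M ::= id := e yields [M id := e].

S
M
if cond then M else M
if cond then { L } else M
if cond then { S } else M
if cond then { M } else M
if cond then { id := e } else M
if cond then { id := e } else id := e

[S [M if cond then [M { [L [S [M id := e]]] }] else [M id := e]]]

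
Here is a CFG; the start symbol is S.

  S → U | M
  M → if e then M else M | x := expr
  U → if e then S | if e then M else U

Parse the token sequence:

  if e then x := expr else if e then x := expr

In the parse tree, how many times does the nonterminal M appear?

[S [U if e then [M x := expr] else [U if e then [S [M x := expr]]]]]

2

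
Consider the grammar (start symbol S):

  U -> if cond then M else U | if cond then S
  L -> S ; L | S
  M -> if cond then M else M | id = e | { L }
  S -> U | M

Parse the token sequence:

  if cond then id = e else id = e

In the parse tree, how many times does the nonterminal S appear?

1

[S [M if cond then [M id = e] else [M id = e]]]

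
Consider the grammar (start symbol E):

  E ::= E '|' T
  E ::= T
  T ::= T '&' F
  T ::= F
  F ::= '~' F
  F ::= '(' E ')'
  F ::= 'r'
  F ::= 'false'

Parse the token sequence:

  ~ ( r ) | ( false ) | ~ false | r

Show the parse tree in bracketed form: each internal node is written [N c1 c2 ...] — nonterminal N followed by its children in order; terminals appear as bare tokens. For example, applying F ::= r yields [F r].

[E [E [E [E [T [F ~ [F ( [E [T [F r]]] )]]]] | [T [F ( [E [T [F false]]] )]]] | [T [F ~ [F false]]]] | [T [F r]]]

E
E | T
E | T | T
E | T | T | T
T | T | T | T
F | T | T | T
~ F | T | T | T
~ ( E ) | T | T | T
~ ( T ) | T | T | T
~ ( F ) | T | T | T
~ ( r ) | T | T | T
~ ( r ) | F | T | T
~ ( r ) | ( E ) | T | T
~ ( r ) | ( T ) | T | T
~ ( r ) | ( F ) | T | T
~ ( r ) | ( false ) | T | T
~ ( r ) | ( false ) | F | T
~ ( r ) | ( false ) | ~ F | T
~ ( r ) | ( false ) | ~ false | T
~ ( r ) | ( false ) | ~ false | F
~ ( r ) | ( false ) | ~ false | r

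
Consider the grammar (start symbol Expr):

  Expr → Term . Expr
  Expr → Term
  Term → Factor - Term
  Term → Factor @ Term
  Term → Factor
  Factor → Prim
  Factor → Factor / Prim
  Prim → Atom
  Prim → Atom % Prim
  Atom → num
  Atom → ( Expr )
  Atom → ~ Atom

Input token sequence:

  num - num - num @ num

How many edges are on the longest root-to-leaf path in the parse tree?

8

[Expr [Term [Factor [Prim [Atom num]]] - [Term [Factor [Prim [Atom num]]] - [Term [Factor [Prim [Atom num]]] @ [Term [Factor [Prim [Atom num]]]]]]]]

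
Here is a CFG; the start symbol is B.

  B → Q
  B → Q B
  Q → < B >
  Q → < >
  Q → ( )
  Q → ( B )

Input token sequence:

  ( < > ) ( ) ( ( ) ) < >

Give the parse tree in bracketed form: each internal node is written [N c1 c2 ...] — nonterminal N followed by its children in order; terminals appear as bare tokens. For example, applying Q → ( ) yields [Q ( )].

B
Q B
( B ) B
( Q ) B
( < > ) B
( < > ) Q B
( < > ) ( ) B
( < > ) ( ) Q B
( < > ) ( ) ( B ) B
( < > ) ( ) ( Q ) B
( < > ) ( ) ( ( ) ) B
( < > ) ( ) ( ( ) ) Q
( < > ) ( ) ( ( ) ) < >

[B [Q ( [B [Q < >]] )] [B [Q ( )] [B [Q ( [B [Q ( )]] )] [B [Q < >]]]]]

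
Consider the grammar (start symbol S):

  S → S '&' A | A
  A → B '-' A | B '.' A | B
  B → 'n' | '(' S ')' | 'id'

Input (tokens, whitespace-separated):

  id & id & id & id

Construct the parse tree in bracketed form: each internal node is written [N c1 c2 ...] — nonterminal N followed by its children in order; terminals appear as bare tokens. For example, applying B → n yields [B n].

[S [S [S [S [A [B id]]] & [A [B id]]] & [A [B id]]] & [A [B id]]]

S
S & A
S & A & A
S & A & A & A
A & A & A & A
B & A & A & A
id & A & A & A
id & B & A & A
id & id & A & A
id & id & B & A
id & id & id & A
id & id & id & B
id & id & id & id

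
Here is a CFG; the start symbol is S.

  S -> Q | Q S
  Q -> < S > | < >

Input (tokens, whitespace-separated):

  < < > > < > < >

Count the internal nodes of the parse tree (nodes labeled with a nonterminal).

[S [Q < [S [Q < >]] >] [S [Q < >] [S [Q < >]]]]

8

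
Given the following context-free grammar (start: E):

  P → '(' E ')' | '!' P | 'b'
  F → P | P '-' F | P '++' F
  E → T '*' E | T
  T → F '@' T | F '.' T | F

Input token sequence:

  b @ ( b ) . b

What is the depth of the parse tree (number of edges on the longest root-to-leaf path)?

9

[E [T [F [P b]] @ [T [F [P ( [E [T [F [P b]]]] )]] . [T [F [P b]]]]]]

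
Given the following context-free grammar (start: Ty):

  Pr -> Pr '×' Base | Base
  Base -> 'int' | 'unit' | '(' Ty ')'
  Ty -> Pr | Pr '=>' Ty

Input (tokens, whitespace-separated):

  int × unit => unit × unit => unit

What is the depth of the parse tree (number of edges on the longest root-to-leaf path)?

5

[Ty [Pr [Pr [Base int]] × [Base unit]] => [Ty [Pr [Pr [Base unit]] × [Base unit]] => [Ty [Pr [Base unit]]]]]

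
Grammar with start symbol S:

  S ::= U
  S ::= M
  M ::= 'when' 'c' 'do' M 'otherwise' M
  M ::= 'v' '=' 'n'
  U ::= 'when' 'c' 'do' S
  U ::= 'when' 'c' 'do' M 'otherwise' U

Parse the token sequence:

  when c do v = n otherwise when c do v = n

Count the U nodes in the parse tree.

[S [U when c do [M v = n] otherwise [U when c do [S [M v = n]]]]]

2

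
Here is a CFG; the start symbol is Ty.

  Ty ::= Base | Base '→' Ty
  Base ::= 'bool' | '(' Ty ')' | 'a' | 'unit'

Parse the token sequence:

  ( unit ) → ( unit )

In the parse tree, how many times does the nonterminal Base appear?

[Ty [Base ( [Ty [Base unit]] )] → [Ty [Base ( [Ty [Base unit]] )]]]

4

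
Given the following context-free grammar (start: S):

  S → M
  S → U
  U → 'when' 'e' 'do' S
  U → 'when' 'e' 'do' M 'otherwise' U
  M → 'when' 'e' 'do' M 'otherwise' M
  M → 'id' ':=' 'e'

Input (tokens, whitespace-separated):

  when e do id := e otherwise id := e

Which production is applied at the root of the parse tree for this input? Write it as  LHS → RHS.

S → M

[S [M when e do [M id := e] otherwise [M id := e]]]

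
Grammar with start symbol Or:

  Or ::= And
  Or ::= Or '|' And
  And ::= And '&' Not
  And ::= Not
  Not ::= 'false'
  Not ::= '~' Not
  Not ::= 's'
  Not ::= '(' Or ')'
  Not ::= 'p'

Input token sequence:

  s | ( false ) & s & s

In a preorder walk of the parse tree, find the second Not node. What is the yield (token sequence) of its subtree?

( false )

[Or [Or [And [Not s]]] | [And [And [And [Not ( [Or [And [Not false]]] )]] & [Not s]] & [Not s]]]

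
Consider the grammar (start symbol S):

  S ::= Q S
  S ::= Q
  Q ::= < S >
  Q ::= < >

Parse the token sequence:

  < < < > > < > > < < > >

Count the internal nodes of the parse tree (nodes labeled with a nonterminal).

12

[S [Q < [S [Q < [S [Q < >]] >] [S [Q < >]]] >] [S [Q < [S [Q < >]] >]]]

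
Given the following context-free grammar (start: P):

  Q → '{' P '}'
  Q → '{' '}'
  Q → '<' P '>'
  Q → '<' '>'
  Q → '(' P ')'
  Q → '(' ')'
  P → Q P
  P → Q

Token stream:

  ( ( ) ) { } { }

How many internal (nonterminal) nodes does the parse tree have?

[P [Q ( [P [Q ( )]] )] [P [Q { }] [P [Q { }]]]]

8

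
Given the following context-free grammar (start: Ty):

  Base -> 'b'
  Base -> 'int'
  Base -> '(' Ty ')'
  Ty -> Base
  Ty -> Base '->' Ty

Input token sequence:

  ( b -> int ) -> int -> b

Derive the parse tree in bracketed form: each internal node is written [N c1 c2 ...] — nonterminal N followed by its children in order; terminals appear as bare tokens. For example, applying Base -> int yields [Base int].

Ty
Base -> Ty
( Ty ) -> Ty
( Base -> Ty ) -> Ty
( b -> Ty ) -> Ty
( b -> Base ) -> Ty
( b -> int ) -> Ty
( b -> int ) -> Base -> Ty
( b -> int ) -> int -> Ty
( b -> int ) -> int -> Base
( b -> int ) -> int -> b

[Ty [Base ( [Ty [Base b] -> [Ty [Base int]]] )] -> [Ty [Base int] -> [Ty [Base b]]]]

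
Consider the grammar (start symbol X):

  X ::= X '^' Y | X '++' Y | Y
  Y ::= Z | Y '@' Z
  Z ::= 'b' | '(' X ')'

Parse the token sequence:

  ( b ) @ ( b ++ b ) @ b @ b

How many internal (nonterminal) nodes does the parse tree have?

[X [Y [Y [Y [Y [Z ( [X [Y [Z b]]] )]] @ [Z ( [X [X [Y [Z b]]] ++ [Y [Z b]]] )]] @ [Z b]] @ [Z b]]]

18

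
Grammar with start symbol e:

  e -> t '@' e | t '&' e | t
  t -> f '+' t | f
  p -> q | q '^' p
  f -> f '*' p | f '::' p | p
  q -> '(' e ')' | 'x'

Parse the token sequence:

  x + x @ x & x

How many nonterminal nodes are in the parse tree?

[e [t [f [p [q x]]] + [t [f [p [q x]]]]] @ [e [t [f [p [q x]]]] & [e [t [f [p [q x]]]]]]]

19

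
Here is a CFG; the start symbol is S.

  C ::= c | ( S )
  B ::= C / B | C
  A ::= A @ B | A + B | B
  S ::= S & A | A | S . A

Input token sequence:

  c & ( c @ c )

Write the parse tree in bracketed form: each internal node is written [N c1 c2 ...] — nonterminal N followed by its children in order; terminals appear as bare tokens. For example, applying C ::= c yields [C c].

S
S & A
A & A
B & A
C & A
c & A
c & B
c & C
c & ( S )
c & ( A )
c & ( A @ B )
c & ( B @ B )
c & ( C @ B )
c & ( c @ B )
c & ( c @ C )
c & ( c @ c )

[S [S [A [B [C c]]]] & [A [B [C ( [S [A [A [B [C c]]] @ [B [C c]]]] )]]]]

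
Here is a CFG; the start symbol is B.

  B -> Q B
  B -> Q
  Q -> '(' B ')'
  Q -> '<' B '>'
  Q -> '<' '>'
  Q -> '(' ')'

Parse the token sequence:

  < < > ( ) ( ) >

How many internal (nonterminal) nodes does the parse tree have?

[B [Q < [B [Q < >] [B [Q ( )] [B [Q ( )]]]] >]]

8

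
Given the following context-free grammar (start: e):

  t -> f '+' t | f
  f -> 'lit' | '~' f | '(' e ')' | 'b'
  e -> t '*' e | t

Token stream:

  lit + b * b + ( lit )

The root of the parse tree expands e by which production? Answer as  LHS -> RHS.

e -> t '*' e

[e [t [f lit] + [t [f b]]] * [e [t [f b] + [t [f ( [e [t [f lit]]] )]]]]]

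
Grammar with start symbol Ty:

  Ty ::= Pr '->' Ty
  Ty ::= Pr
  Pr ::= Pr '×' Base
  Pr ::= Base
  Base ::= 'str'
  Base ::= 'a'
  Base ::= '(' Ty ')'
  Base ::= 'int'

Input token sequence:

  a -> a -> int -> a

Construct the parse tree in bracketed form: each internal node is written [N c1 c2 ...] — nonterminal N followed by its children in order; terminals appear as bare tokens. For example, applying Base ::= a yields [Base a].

Ty
Pr -> Ty
Base -> Ty
a -> Ty
a -> Pr -> Ty
a -> Base -> Ty
a -> a -> Ty
a -> a -> Pr -> Ty
a -> a -> Base -> Ty
a -> a -> int -> Ty
a -> a -> int -> Pr
a -> a -> int -> Base
a -> a -> int -> a

[Ty [Pr [Base a]] -> [Ty [Pr [Base a]] -> [Ty [Pr [Base int]] -> [Ty [Pr [Base a]]]]]]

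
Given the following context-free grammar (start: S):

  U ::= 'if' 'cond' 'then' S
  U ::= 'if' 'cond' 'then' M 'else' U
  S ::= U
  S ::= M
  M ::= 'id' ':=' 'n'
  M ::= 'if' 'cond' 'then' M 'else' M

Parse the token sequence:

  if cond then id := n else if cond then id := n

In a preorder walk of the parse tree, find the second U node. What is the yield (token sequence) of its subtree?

[S [U if cond then [M id := n] else [U if cond then [S [M id := n]]]]]

if cond then id := n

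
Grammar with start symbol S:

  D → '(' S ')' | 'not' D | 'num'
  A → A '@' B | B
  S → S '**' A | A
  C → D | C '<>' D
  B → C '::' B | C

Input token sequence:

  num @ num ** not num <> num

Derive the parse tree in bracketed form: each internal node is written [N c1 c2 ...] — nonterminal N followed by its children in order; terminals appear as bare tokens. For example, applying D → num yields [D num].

[S [S [A [A [B [C [D num]]]] @ [B [C [D num]]]]] ** [A [B [C [C [D not [D num]]] <> [D num]]]]]

S
S ** A
A ** A
A @ B ** A
B @ B ** A
C @ B ** A
D @ B ** A
num @ B ** A
num @ C ** A
num @ D ** A
num @ num ** A
num @ num ** B
num @ num ** C
num @ num ** C <> D
num @ num ** D <> D
num @ num ** not D <> D
num @ num ** not num <> D
num @ num ** not num <> num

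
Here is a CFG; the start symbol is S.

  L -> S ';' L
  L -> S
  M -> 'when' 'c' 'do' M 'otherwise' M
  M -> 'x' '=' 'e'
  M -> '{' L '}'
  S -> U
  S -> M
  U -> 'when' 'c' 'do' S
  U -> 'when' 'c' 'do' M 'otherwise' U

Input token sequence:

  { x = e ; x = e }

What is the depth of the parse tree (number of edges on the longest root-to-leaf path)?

6

[S [M { [L [S [M x = e]] ; [L [S [M x = e]]]] }]]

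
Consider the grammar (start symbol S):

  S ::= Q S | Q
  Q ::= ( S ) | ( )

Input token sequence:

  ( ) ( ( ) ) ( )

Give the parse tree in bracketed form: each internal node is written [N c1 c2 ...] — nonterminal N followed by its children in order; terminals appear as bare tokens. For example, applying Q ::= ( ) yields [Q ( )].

[S [Q ( )] [S [Q ( [S [Q ( )]] )] [S [Q ( )]]]]

S
Q S
( ) S
( ) Q S
( ) ( S ) S
( ) ( Q ) S
( ) ( ( ) ) S
( ) ( ( ) ) Q
( ) ( ( ) ) ( )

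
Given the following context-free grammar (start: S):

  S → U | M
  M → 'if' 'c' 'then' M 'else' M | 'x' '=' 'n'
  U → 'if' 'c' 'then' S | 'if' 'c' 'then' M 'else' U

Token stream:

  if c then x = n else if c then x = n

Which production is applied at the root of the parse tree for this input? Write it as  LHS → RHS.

S → U

[S [U if c then [M x = n] else [U if c then [S [M x = n]]]]]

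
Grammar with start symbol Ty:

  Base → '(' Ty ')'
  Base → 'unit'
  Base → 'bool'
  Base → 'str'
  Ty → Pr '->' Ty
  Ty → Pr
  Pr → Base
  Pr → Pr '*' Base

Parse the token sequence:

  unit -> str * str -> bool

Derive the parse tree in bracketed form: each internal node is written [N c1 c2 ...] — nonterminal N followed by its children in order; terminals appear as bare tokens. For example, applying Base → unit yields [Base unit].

[Ty [Pr [Base unit]] -> [Ty [Pr [Pr [Base str]] * [Base str]] -> [Ty [Pr [Base bool]]]]]

Ty
Pr -> Ty
Base -> Ty
unit -> Ty
unit -> Pr -> Ty
unit -> Pr * Base -> Ty
unit -> Base * Base -> Ty
unit -> str * Base -> Ty
unit -> str * str -> Ty
unit -> str * str -> Pr
unit -> str * str -> Base
unit -> str * str -> bool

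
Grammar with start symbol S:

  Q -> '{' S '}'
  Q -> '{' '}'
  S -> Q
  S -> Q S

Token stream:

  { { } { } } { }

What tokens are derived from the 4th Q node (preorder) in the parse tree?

{ }

[S [Q { [S [Q { }] [S [Q { }]]] }] [S [Q { }]]]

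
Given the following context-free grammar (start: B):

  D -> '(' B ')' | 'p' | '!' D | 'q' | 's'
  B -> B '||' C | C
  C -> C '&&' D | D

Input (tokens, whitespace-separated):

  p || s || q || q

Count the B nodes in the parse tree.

[B [B [B [B [C [D p]]] || [C [D s]]] || [C [D q]]] || [C [D q]]]

4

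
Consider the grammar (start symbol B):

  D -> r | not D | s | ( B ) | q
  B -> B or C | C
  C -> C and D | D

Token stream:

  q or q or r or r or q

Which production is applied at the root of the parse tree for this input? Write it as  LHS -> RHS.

[B [B [B [B [B [C [D q]]] or [C [D q]]] or [C [D r]]] or [C [D r]]] or [C [D q]]]

B -> B or C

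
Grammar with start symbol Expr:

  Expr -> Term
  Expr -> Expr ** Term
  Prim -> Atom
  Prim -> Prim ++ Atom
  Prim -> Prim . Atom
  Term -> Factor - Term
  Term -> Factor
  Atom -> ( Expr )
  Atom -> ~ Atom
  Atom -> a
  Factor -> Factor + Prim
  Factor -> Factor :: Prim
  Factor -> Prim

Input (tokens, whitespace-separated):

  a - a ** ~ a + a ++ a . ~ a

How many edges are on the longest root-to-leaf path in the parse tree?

[Expr [Expr [Term [Factor [Prim [Atom a]]] - [Term [Factor [Prim [Atom a]]]]]] ** [Term [Factor [Factor [Prim [Atom ~ [Atom a]]]] + [Prim [Prim [Prim [Atom a]] ++ [Atom a]] . [Atom ~ [Atom a]]]]]]

7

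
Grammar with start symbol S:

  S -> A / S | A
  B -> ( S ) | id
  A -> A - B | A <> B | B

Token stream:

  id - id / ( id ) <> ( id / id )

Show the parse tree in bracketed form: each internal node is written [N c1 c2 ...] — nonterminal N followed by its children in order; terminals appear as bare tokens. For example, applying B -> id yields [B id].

[S [A [A [B id]] - [B id]] / [S [A [A [B ( [S [A [B id]]] )]] <> [B ( [S [A [B id]] / [S [A [B id]]]] )]]]]

S
A / S
A - B / S
B - B / S
id - B / S
id - id / S
id - id / A
id - id / A <> B
id - id / B <> B
id - id / ( S ) <> B
id - id / ( A ) <> B
id - id / ( B ) <> B
id - id / ( id ) <> B
id - id / ( id ) <> ( S )
id - id / ( id ) <> ( A / S )
id - id / ( id ) <> ( B / S )
id - id / ( id ) <> ( id / S )
id - id / ( id ) <> ( id / A )
id - id / ( id ) <> ( id / B )
id - id / ( id ) <> ( id / id )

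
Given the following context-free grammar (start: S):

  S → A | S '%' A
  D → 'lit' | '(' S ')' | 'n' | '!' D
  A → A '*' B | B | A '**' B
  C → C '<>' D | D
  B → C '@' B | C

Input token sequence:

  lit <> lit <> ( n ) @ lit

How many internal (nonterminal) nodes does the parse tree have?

[S [A [B [C [C [C [D lit]] <> [D lit]] <> [D ( [S [A [B [C [D n]]]]] )]] @ [B [C [D lit]]]]]]

17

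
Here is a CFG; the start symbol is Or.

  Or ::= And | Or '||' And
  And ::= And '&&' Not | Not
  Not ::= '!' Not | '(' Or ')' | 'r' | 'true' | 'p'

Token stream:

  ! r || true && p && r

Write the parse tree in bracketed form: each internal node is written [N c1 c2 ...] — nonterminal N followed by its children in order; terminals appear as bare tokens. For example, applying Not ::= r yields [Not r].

Or
Or || And
And || And
Not || And
! Not || And
! r || And
! r || And && Not
! r || And && Not && Not
! r || Not && Not && Not
! r || true && Not && Not
! r || true && p && Not
! r || true && p && r

[Or [Or [And [Not ! [Not r]]]] || [And [And [And [Not true]] && [Not p]] && [Not r]]]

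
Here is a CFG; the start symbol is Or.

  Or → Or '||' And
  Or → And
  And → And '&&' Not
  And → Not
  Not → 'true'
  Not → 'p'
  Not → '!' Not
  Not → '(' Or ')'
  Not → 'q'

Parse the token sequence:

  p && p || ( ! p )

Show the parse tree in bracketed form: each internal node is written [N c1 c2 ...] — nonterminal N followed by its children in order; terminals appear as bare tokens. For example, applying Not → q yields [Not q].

[Or [Or [And [And [Not p]] && [Not p]]] || [And [Not ( [Or [And [Not ! [Not p]]]] )]]]

Or
Or || And
And || And
And && Not || And
Not && Not || And
p && Not || And
p && p || And
p && p || Not
p && p || ( Or )
p && p || ( And )
p && p || ( Not )
p && p || ( ! Not )
p && p || ( ! p )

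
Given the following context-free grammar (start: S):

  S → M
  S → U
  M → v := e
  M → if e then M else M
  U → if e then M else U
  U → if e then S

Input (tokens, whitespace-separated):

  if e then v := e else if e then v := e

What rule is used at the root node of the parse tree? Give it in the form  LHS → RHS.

S → U

[S [U if e then [M v := e] else [U if e then [S [M v := e]]]]]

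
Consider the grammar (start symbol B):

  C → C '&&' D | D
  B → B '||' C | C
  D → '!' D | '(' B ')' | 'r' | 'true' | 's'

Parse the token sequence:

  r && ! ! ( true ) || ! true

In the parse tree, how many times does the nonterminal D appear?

7

[B [B [C [C [D r]] && [D ! [D ! [D ( [B [C [D true]]] )]]]]] || [C [D ! [D true]]]]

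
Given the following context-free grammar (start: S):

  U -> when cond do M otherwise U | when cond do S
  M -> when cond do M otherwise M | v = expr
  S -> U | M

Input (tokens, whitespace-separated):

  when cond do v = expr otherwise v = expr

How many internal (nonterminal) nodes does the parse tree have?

[S [M when cond do [M v = expr] otherwise [M v = expr]]]

4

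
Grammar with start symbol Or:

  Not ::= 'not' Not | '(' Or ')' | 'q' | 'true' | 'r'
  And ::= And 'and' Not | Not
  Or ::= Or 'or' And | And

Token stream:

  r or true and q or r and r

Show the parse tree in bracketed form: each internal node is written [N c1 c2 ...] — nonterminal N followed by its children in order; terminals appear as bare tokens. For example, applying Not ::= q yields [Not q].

[Or [Or [Or [And [Not r]]] or [And [And [Not true]] and [Not q]]] or [And [And [Not r]] and [Not r]]]

Or
Or or And
Or or And or And
And or And or And
Not or And or And
r or And or And
r or And and Not or And
r or Not and Not or And
r or true and Not or And
r or true and q or And
r or true and q or And and Not
r or true and q or Not and Not
r or true and q or r and Not
r or true and q or r and r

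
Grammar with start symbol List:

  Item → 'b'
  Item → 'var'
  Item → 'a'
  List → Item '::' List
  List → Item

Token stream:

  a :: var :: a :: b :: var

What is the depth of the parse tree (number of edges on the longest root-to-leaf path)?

6

[List [Item a] :: [List [Item var] :: [List [Item a] :: [List [Item b] :: [List [Item var]]]]]]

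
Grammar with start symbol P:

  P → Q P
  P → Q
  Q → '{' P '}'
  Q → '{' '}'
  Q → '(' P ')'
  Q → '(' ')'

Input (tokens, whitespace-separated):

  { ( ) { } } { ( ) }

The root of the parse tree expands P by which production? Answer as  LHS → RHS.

P → Q P

[P [Q { [P [Q ( )] [P [Q { }]]] }] [P [Q { [P [Q ( )]] }]]]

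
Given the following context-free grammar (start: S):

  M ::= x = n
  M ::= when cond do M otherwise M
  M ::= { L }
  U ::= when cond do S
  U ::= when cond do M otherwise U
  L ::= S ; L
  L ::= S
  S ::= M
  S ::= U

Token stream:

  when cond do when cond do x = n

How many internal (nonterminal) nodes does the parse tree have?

[S [U when cond do [S [U when cond do [S [M x = n]]]]]]

6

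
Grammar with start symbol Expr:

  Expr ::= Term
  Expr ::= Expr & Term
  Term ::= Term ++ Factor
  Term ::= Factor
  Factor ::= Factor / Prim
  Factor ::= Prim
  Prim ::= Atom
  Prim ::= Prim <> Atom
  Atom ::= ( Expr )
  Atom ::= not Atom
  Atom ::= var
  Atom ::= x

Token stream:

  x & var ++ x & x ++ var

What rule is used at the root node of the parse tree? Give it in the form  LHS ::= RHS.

Expr ::= Expr & Term

[Expr [Expr [Expr [Term [Factor [Prim [Atom x]]]]] & [Term [Term [Factor [Prim [Atom var]]]] ++ [Factor [Prim [Atom x]]]]] & [Term [Term [Factor [Prim [Atom x]]]] ++ [Factor [Prim [Atom var]]]]]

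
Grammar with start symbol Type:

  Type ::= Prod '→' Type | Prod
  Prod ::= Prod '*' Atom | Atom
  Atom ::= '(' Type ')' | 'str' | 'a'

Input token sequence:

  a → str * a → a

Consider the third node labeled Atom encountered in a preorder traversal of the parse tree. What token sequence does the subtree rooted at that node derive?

[Type [Prod [Atom a]] → [Type [Prod [Prod [Atom str]] * [Atom a]] → [Type [Prod [Atom a]]]]]

a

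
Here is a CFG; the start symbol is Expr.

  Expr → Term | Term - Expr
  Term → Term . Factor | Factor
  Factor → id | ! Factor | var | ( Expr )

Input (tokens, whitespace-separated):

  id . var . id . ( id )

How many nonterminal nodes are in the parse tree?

[Expr [Term [Term [Term [Term [Factor id]] . [Factor var]] . [Factor id]] . [Factor ( [Expr [Term [Factor id]]] )]]]

12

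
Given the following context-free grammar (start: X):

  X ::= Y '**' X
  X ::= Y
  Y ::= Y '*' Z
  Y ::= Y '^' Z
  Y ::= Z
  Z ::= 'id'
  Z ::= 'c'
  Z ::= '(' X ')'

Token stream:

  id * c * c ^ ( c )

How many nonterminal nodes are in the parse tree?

[X [Y [Y [Y [Y [Z id]] * [Z c]] * [Z c]] ^ [Z ( [X [Y [Z c]]] )]]]

12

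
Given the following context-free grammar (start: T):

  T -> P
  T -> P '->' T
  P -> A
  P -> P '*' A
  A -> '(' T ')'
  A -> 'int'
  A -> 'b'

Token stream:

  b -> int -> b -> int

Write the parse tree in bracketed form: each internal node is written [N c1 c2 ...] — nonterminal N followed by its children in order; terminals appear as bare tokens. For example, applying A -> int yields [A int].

T
P -> T
A -> T
b -> T
b -> P -> T
b -> A -> T
b -> int -> T
b -> int -> P -> T
b -> int -> A -> T
b -> int -> b -> T
b -> int -> b -> P
b -> int -> b -> A
b -> int -> b -> int

[T [P [A b]] -> [T [P [A int]] -> [T [P [A b]] -> [T [P [A int]]]]]]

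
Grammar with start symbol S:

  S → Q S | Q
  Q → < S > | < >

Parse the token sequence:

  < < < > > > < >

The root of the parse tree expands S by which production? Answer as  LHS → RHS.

[S [Q < [S [Q < [S [Q < >]] >]] >] [S [Q < >]]]

S → Q S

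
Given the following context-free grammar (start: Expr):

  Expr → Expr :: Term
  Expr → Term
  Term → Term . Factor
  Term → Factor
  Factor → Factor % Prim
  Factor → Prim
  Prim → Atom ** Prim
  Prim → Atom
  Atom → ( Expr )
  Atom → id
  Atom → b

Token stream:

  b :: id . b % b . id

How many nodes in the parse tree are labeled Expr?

2

[Expr [Expr [Term [Factor [Prim [Atom b]]]]] :: [Term [Term [Term [Factor [Prim [Atom id]]]] . [Factor [Factor [Prim [Atom b]]] % [Prim [Atom b]]]] . [Factor [Prim [Atom id]]]]]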